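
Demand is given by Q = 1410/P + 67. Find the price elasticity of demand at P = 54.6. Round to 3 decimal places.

-0.278

At P = 54.6, Q = 92.8242.
dQ/dP = −1410/P² = −0.473.
Point elasticity E = (dQ/dP)·(P/Q) = -0.473 × 54.6/92.8242 ≈ -0.278.
|E| < 1, so demand is inelastic at this price.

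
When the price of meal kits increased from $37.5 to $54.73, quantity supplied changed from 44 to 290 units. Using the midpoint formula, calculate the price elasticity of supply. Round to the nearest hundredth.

%Δq = (290 − 44)/[(44 + 290)/2] = 246/167 ≈ 1.4731.
%ΔP = (54.73 − 37.5)/[(37.5 + 54.73)/2] = 17.23/46.115 ≈ 0.3736.
Arc elasticity E = %Δq/%ΔP ≈ 1.4731/0.3736 ≈ 3.94.
|E| > 1: supply is elastic over this range.

3.94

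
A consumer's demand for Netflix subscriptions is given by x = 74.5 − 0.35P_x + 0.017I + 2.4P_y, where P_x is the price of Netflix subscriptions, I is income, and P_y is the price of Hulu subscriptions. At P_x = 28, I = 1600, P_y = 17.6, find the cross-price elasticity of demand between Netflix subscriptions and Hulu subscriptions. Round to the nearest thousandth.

0.315

First evaluate x: 74.5 − 0.35(28) + 0.017(1600) + 2.4(17.6) = 74.5 − 9.8 + 27.2 + 42.24 = 134.14.
∂x/∂P_y = +2.4, so E_xy = 2.4·(17.6/134.14) ≈ 0.315.
E_xy > 0: the goods are substitutes.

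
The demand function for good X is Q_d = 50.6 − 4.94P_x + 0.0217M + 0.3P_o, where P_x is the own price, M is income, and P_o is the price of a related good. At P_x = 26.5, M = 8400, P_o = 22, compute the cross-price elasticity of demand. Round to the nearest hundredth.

0.06

At the given point, Q_d = 50.6 − 4.94(26.5) + 0.0217(8400) + 0.3(22) = 50.6 − 130.91 + 182.28 + 6.6 = 108.57.
∂Q_d/∂P_o = +0.3, so E_xy = 0.3·(22/108.57) ≈ 0.06.
E_xy > 0: the goods are substitutes.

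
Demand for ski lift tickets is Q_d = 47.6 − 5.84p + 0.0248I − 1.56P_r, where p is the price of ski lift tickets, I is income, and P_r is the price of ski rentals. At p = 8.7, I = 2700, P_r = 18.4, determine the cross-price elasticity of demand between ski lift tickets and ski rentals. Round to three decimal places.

First evaluate Q_d: 47.6 − 5.84(8.7) + 0.0248(2700) − 1.56(18.4) = 47.6 − 50.808 + 66.96 − 28.704 = 35.048.
∂Q_d/∂P_r = −1.56, so E_xy = -1.56·(18.4/35.048) ≈ -0.819.
E_xy < 0: the goods are complements.

-0.819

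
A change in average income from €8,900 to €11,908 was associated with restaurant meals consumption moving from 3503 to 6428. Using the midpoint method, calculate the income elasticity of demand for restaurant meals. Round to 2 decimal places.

2.04

%ΔQ = (6428 − 3503)/[(3503+6428)/2] = 2925/4965.5 ≈ 0.5891.
%ΔI = (11,908 − 8,900)/[(8,900+11,908)/2] = 3008/10404 ≈ 0.2891.
E_I = %ΔQ/%ΔI ≈ 2.04.
E_I > 1: normal good (luxury).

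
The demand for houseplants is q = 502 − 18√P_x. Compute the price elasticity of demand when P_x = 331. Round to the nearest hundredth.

At P_x = 331, q = 174.5187.
dq/dP_x = −18/(2√P_x) = −18/(2·18.1934).
Point elasticity E = (dq/dP_x)·(P_x/q) = -0.4947 × 331/174.5187 ≈ -0.94.
|E| < 1, so demand is inelastic at this price.

-0.94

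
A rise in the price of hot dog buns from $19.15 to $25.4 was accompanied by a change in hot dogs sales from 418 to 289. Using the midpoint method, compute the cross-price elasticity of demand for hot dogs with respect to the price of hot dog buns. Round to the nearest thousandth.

-1.301

%ΔQ_x = (289 − 418)/[(418+289)/2] = -129/353.5 ≈ -0.3649.
%ΔP_y = (25.4 − 19.15)/[(19.15+25.4)/2] ≈ 0.2806.
E_xy = -0.3649/0.2806 ≈ -1.301.
E_xy < 0, so hot dogs and hot dog buns are complements.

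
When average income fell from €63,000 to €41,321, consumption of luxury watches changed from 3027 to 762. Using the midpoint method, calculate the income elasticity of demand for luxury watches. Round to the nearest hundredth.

%ΔQ = (762 − 3027)/[(3027+762)/2] = -2265/1894.5 ≈ -1.1956.
%ΔI = (41,321 − 63,000)/[(63,000+41,321)/2] = -21679/52160.5 ≈ -0.4156.
E_I = %ΔQ/%ΔI ≈ 2.88.
E_I > 1: normal good (luxury).

2.88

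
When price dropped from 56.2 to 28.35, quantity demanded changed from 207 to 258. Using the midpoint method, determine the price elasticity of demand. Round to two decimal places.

-0.33

%ΔQ = (258 − 207)/[(207 + 258)/2] = 51/232.5 ≈ 0.2194.
%ΔP = (28.35 − 56.2)/[(56.2 + 28.35)/2] = -27.85/42.275 ≈ -0.6588.
Arc elasticity E = %ΔQ/%ΔP ≈ 0.2194/-0.6588 ≈ -0.33.
|E| < 1: demand is inelastic over this range.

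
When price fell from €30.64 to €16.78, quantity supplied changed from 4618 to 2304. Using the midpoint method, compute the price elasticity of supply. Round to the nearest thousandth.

%ΔQ = (2304 − 4618)/[(4618 + 2304)/2] = -2314/3461 ≈ -0.6686.
%Δp = (16.78 − 30.64)/[(30.64 + 16.78)/2] = -13.86/23.71 ≈ -0.5846.
Arc elasticity E = %ΔQ/%Δp ≈ -0.6686/-0.5846 ≈ 1.144.
|E| > 1: supply is elastic over this range.

1.144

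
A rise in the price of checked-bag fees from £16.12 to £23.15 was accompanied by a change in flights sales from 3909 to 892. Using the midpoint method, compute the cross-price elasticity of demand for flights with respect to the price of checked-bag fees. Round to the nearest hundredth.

%ΔQ_x = (892 − 3909)/[(3909+892)/2] = -3017/2400.5 ≈ -1.2568.
%ΔP_y = (23.15 − 16.12)/[(16.12+23.15)/2] ≈ 0.3580.
E_xy = -1.2568/0.3580 ≈ -3.51.
E_xy < 0, so flights and checked-bag fees are complements.

-3.51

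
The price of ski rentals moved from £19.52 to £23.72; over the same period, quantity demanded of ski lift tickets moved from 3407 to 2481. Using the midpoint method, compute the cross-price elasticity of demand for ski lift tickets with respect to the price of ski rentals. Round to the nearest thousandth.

-1.619

%ΔQ_x = (2481 − 3407)/[(3407+2481)/2] = -926/2944 ≈ -0.3145.
%ΔP_y = (23.72 − 19.52)/[(19.52+23.72)/2] ≈ 0.1943.
E_xy = -0.3145/0.1943 ≈ -1.619.
E_xy < 0, so ski lift tickets and ski rentals are complements.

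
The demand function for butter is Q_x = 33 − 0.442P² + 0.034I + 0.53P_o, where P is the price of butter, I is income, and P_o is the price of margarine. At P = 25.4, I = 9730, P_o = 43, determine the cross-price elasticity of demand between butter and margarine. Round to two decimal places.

First evaluate Q_x: 33 − 0.442(25.4)² + 0.034(9730) + 0.53(43) = 33 − 285.1607 + 330.82 + 22.79 = 101.4493.
∂Q_x/∂P_o = +0.53, so E_xy = 0.53·(43/101.4493) ≈ 0.22.
E_xy > 0: the goods are substitutes.

0.22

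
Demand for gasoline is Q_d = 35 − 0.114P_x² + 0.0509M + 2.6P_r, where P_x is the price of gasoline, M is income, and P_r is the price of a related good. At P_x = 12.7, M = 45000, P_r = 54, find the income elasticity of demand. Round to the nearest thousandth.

0.936

Substituting, Q_d = 35 − 0.114(12.7)² + 0.0509(45000) + 2.6(54) = 35 − 18.3871 + 2290.5 + 140.4 = 2447.5129.
∂Q_d/∂M = +0.0509, so E_I = 0.0509·(45000/2447.5129) ≈ 0.936.
E_I ∈ (0,1): normal good (necessity).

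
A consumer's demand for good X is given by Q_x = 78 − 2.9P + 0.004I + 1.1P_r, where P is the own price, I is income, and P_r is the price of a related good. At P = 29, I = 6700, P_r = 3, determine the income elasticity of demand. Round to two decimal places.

1.12

At the given point, Q_x = 78 − 2.9(29) + 0.004(6700) + 1.1(3) = 78 − 84.1 + 26.8 + 3.3 = 24.
∂Q_x/∂I = +0.004, so E_I = 0.004·(6700/24) ≈ 1.12.
E_I > 1: normal good (luxury).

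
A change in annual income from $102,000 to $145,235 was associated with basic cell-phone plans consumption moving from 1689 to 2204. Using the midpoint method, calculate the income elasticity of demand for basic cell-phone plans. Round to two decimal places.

%ΔQ = (2204 − 1689)/[(1689+2204)/2] = 515/1946.5 ≈ 0.2646.
%ΔM = (145,235 − 102,000)/[(102,000+145,235)/2] = 43235/123617.5 ≈ 0.3497.
E_I = %ΔQ/%ΔM ≈ 0.76.
E_I ∈ (0,1): normal good (necessity).

0.76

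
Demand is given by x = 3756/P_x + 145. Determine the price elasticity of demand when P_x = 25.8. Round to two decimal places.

At P_x = 25.8, x = 290.5814.
dx/dP_x = −3756/P_x² = −5.6427.
Point elasticity E = (dx/dP_x)·(P_x/x) = -5.6427 × 25.8/290.5814 ≈ -0.50.
|E| < 1, so demand is inelastic at this price.

-0.50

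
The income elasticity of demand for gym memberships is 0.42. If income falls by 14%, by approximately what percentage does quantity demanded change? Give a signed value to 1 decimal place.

-5.9

%ΔQ ≈ E × %ΔI = (0.42) × (-14%) ≈ -5.9%.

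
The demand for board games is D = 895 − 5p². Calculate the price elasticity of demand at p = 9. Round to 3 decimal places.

At p = 9, D = 490.
dD/dp = −2·5·p = −90.
Point elasticity E = (dD/dp)·(p/D) = -90 × 9/490 ≈ -1.653.
|E| > 1, so demand is elastic at this price.

-1.653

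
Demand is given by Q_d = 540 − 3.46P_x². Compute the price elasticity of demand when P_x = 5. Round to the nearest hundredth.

At P_x = 5, Q_d = 453.5.
dQ_d/dP_x = −2·3.46·P_x = −34.6.
Point elasticity E = (dQ_d/dP_x)·(P_x/Q_d) = -34.6 × 5/453.5 ≈ -0.38.
|E| < 1, so demand is inelastic at this price.

-0.38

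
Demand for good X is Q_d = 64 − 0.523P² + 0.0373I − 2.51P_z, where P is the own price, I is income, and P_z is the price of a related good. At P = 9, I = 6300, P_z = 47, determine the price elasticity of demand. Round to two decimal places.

First evaluate Q_d: 64 − 0.523(9)² + 0.0373(6300) − 2.51(47) = 64 − 42.363 + 234.99 − 117.97 = 138.657.
∂Q_d/∂P = −2·0.523·P = -9.414, so E_p = -9.414·(9/138.657) ≈ -0.61.
|E_p| < 1: demand is inelastic.

-0.61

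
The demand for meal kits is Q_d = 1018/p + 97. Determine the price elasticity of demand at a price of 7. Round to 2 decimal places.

At p = 7, Q_d = 242.4286.
dQ_d/dp = −1018/p² = −20.7755.
Point elasticity E = (dQ_d/dp)·(p/Q_d) = -20.7755 × 7/242.4286 ≈ -0.60.
|E| < 1, so demand is inelastic at this price.

-0.60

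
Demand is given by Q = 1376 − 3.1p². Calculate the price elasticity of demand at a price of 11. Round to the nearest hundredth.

-0.75

At p = 11, Q = 1000.9.
dQ/dp = −2·3.1·p = −68.2.
Point elasticity E = (dQ/dp)·(p/Q) = -68.2 × 11/1000.9 ≈ -0.75.
|E| < 1, so demand is inelastic at this price.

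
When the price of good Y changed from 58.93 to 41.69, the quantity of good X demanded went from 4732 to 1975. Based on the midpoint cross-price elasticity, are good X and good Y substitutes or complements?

substitutes

%ΔQ_x = (1975 − 4732)/[(4732+1975)/2] = -2757/3353.5 ≈ -0.8221.
%ΔP_y = (41.69 − 58.93)/[(58.93+41.69)/2] ≈ -0.3427.
E_xy = -0.8221/-0.3427 ≈ 2.399.
E_xy > 0, so the goods are substitutes.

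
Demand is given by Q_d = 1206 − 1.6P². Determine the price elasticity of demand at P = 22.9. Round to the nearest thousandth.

At P = 22.9, Q_d = 366.944.
dQ_d/dP = −2·1.6·P = −73.28.
Point elasticity E = (dQ_d/dP)·(P/Q_d) = -73.28 × 22.9/366.944 ≈ -4.573.
|E| > 1, so demand is elastic at this price.

-4.573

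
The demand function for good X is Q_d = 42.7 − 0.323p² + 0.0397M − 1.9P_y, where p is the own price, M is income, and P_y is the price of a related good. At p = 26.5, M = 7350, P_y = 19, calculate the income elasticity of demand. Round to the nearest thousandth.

4.077

First evaluate Q_d: 42.7 − 0.323(26.5)² + 0.0397(7350) − 1.9(19) = 42.7 − 226.8268 + 291.795 − 36.1 = 71.5683.
∂Q_d/∂M = +0.0397, so E_I = 0.0397·(7350/71.5683) ≈ 4.077.
E_I > 1: normal good (luxury).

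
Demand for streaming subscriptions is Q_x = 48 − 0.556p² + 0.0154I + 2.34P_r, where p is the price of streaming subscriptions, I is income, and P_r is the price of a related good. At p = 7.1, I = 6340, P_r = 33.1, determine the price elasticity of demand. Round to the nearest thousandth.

Q_x = 48 − 0.556(7.1)² + 0.0154(6340) + 2.34(33.1) = 48 − 28.028 + 97.636 + 77.454 = 195.062.
∂Q_x/∂p = −2·0.556·p = -7.8952, so E_p = -7.8952·(7.1/195.062) ≈ -0.287.
|E_p| < 1: demand is inelastic.

-0.287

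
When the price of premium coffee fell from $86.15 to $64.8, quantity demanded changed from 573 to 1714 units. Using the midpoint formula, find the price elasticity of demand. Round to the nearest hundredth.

%ΔQ = (1714 − 573)/[(573 + 1714)/2] = 1141/1143.5 ≈ 0.9978.
%Δp = (64.8 − 86.15)/[(86.15 + 64.8)/2] = -21.35/75.475 ≈ -0.2829.
Arc elasticity E = %ΔQ/%Δp ≈ 0.9978/-0.2829 ≈ -3.53.
|E| > 1: demand is elastic over this range.

-3.53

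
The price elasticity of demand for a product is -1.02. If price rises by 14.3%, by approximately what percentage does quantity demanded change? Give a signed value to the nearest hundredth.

%ΔQ ≈ E × %ΔP = (-1.02) × (14.3%) ≈ -14.59%.

-14.59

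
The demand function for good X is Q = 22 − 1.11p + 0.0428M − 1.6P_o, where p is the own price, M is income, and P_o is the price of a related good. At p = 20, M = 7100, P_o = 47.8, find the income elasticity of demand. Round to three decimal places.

First evaluate Q: 22 − 1.11(20) + 0.0428(7100) − 1.6(47.8) = 22 − 22.2 + 303.88 − 76.48 = 227.2.
∂Q/∂M = +0.0428, so E_I = 0.0428·(7100/227.2) ≈ 1.338.
E_I > 1: normal good (luxury).

1.338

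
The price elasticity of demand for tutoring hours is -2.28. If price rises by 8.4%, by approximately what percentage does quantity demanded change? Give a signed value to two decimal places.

%ΔQ ≈ E × %ΔP = (-2.28) × (8.4%) ≈ -19.15%.

-19.15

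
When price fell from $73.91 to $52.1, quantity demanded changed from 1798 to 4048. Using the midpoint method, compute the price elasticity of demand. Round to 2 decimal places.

-2.22

%ΔQ = (4048 − 1798)/[(1798 + 4048)/2] = 2250/2923 ≈ 0.7698.
%ΔP = (52.1 − 73.91)/[(73.91 + 52.1)/2] = -21.81/63.005 ≈ -0.3462.
Arc elasticity E = %ΔQ/%ΔP ≈ 0.7698/-0.3462 ≈ -2.22.
|E| > 1: demand is elastic over this range.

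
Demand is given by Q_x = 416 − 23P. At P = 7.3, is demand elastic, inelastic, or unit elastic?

At P = 7.3, Q_x = 248.1.
dQ_x/dP = −23.
Point elasticity E = (dQ_x/dP)·(P/Q_x) = -23 × 7.3/248.1 ≈ -0.677.
|E| ≈ 0.677 < 1, so demand is inelastic.

inelastic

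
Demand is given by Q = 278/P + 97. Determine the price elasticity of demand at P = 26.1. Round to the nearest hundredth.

-0.10

At P = 26.1, Q = 107.6513.
dQ/dP = −278/P² = −0.4081.
Point elasticity E = (dQ/dP)·(P/Q) = -0.4081 × 26.1/107.6513 ≈ -0.10.
|E| < 1, so demand is inelastic at this price.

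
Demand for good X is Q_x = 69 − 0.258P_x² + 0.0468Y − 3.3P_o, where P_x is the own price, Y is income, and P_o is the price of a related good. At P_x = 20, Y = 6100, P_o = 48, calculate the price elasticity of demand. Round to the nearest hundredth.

-2.22

Substituting, Q_x = 69 − 0.258(20)² + 0.0468(6100) − 3.3(48) = 69 − 103.2 + 285.48 − 158.4 = 92.88.
∂Q_x/∂P_x = −2·0.258·P_x = -10.32, so E_p = -10.32·(20/92.88) ≈ -2.22.
|E_p| > 1: demand is elastic.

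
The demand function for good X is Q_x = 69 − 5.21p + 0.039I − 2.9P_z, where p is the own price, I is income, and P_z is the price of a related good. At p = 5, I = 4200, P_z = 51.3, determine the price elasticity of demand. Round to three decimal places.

At the given point, Q_x = 69 − 5.21(5) + 0.039(4200) − 2.9(51.3) = 69 − 26.05 + 163.8 − 148.77 = 57.98.
∂Q_x/∂p = −5.21, so E_p = (−5.21)·(5/57.98) ≈ -0.449.
|E_p| < 1: demand is inelastic.

-0.449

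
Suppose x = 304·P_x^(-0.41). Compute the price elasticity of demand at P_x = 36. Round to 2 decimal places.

For a Cobb–Douglas (constant-elasticity) form x = A·P_x^α·…, the elasticity with respect to P_x equals the exponent α at every point.
Here the exponent on P_x is -0.41, so the price elasticity of demand is -0.41.

-0.41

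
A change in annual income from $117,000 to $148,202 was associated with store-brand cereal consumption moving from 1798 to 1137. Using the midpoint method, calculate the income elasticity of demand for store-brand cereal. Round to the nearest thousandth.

%ΔQ = (1137 − 1798)/[(1798+1137)/2] = -661/1467.5 ≈ -0.4504.
%ΔI = (148,202 − 117,000)/[(117,000+148,202)/2] = 31202/132601 ≈ 0.2353.
E_I = %ΔQ/%ΔI ≈ -1.914.
E_I < 0: inferior good.

-1.914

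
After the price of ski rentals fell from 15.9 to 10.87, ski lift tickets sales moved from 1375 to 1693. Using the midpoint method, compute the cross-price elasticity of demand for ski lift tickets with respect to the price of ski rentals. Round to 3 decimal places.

-0.552

%ΔQ_x = (1693 − 1375)/[(1375+1693)/2] = 318/1534 ≈ 0.2073.
%ΔP_y = (10.87 − 15.9)/[(15.9+10.87)/2] ≈ -0.3758.
E_xy = 0.2073/-0.3758 ≈ -0.552.
E_xy < 0, so ski lift tickets and ski rentals are complements.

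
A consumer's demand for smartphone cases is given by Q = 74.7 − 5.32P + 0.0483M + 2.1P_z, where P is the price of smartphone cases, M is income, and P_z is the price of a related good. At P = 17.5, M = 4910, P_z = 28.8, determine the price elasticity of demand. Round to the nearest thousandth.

Q = 74.7 − 5.32(17.5) + 0.0483(4910) + 2.1(28.8) = 74.7 − 93.1 + 237.153 + 60.48 = 279.233.
∂Q/∂P = −5.32, so E_p = (−5.32)·(17.5/279.233) ≈ -0.333.
|E_p| < 1: demand is inelastic.

-0.333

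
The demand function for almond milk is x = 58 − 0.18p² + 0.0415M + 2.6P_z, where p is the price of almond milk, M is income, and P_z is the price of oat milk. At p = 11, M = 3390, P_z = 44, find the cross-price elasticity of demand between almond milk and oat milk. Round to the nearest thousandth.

0.393

Substituting, x = 58 − 0.18(11)² + 0.0415(3390) + 2.6(44) = 58 − 21.78 + 140.685 + 114.4 = 291.305.
∂x/∂P_z = +2.6, so E_xy = 2.6·(44/291.305) ≈ 0.393.
E_xy > 0: the goods are substitutes.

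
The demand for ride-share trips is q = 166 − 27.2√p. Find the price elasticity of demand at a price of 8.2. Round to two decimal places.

At p = 8.2, q = 88.1111.
dq/dp = −27.2/(2√p) = −27.2/(2·2.8636).
Point elasticity E = (dq/dp)·(p/q) = -4.7493 × 8.2/88.1111 ≈ -0.44.
|E| < 1, so demand is inelastic at this price.

-0.44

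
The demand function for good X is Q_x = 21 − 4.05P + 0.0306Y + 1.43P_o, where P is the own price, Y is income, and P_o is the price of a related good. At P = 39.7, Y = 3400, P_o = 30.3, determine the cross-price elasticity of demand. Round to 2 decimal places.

Substituting, Q_x = 21 − 4.05(39.7) + 0.0306(3400) + 1.43(30.3) = 21 − 160.785 + 104.04 + 43.329 = 7.584.
∂Q_x/∂P_o = +1.43, so E_xy = 1.43·(30.3/7.584) ≈ 5.71.
E_xy > 0: the goods are substitutes.

5.71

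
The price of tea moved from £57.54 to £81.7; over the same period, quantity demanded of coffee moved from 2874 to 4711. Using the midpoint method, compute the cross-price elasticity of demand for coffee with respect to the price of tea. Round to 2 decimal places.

1.40

%ΔQ_x = (4711 − 2874)/[(2874+4711)/2] = 1837/3792.5 ≈ 0.4844.
%ΔP_y = (81.7 − 57.54)/[(57.54+81.7)/2] ≈ 0.3470.
E_xy = 0.4844/0.3470 ≈ 1.40.
E_xy > 0, so coffee and tea are substitutes.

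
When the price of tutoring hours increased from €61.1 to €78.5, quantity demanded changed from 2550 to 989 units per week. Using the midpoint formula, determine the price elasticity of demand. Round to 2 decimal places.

-3.54

%ΔQ = (989 − 2550)/[(2550 + 989)/2] = -1561/1769.5 ≈ -0.8822.
%Δp = (78.5 − 61.1)/[(61.1 + 78.5)/2] = 17.4/69.8 ≈ 0.2493.
Arc elasticity E = %ΔQ/%Δp ≈ -0.8822/0.2493 ≈ -3.54.
|E| > 1: demand is elastic over this range.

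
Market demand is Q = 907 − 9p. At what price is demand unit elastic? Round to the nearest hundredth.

For linear demand Q = a − bp, E = −bp/(a − bp). |E| = 1 ⇒ bp = a − bp ⇒ p = a/(2b).
p = 907/(2·9) ≈ 50.39.

50.39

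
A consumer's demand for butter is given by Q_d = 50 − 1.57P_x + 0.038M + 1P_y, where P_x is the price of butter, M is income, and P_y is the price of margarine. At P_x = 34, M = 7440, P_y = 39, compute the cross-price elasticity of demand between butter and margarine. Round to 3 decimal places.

Substituting, Q_d = 50 − 1.57(34) + 0.038(7440) + 1(39) = 50 − 53.38 + 282.72 + 39 = 318.34.
∂Q_d/∂P_y = +1, so E_xy = 1·(39/318.34) ≈ 0.123.
E_xy > 0: the goods are substitutes.

0.123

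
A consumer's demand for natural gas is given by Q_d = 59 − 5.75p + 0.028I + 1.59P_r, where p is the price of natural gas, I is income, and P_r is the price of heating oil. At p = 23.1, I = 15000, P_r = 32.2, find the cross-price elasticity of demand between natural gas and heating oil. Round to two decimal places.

First evaluate Q_d: 59 − 5.75(23.1) + 0.028(15000) + 1.59(32.2) = 59 − 132.825 + 420 + 51.198 = 397.373.
∂Q_d/∂P_r = +1.59, so E_xy = 1.59·(32.2/397.373) ≈ 0.13.
E_xy > 0: the goods are substitutes.

0.13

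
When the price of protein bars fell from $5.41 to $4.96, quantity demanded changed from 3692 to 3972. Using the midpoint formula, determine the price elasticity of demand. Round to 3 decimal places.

-0.842

%ΔQ = (3972 − 3692)/[(3692 + 3972)/2] = 280/3832 ≈ 0.0731.
%Δp = (4.96 − 5.41)/[(5.41 + 4.96)/2] = -0.45/5.185 ≈ -0.0868.
Arc elasticity E = %ΔQ/%Δp ≈ 0.0731/-0.0868 ≈ -0.842.
|E| < 1: demand is inelastic over this range.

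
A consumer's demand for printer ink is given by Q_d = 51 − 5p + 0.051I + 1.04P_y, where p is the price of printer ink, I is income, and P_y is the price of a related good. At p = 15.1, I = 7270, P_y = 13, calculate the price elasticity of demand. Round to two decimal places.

-0.21

Evaluating quantity at (p, I, P_y) gives Q_d = 51 − 5(15.1) + 0.051(7270) + 1.04(13) = 51 − 75.5 + 370.77 + 13.52 = 359.79.
∂Q_d/∂p = −5, so E_p = (−5)·(15.1/359.79) ≈ -0.21.
|E_p| < 1: demand is inelastic.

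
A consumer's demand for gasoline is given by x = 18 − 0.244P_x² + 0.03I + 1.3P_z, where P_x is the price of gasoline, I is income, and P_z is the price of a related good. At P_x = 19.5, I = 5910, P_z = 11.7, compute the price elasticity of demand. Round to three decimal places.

-1.576

First evaluate x: 18 − 0.244(19.5)² + 0.03(5910) + 1.3(11.7) = 18 − 92.781 + 177.3 + 15.21 = 117.729.
∂x/∂P_x = −2·0.244·P_x = -9.516, so E_p = -9.516·(19.5/117.729) ≈ -1.576.
|E_p| > 1: demand is elastic.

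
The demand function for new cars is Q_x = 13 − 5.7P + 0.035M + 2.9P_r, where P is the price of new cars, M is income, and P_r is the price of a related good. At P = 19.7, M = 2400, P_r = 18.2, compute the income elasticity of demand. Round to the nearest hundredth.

2.24

Evaluating quantity at (P, M, P_r) gives Q_x = 13 − 5.7(19.7) + 0.035(2400) + 2.9(18.2) = 13 − 112.29 + 84 + 52.78 = 37.49.
∂Q_x/∂M = +0.035, so E_I = 0.035·(2400/37.49) ≈ 2.24.
E_I > 1: normal good (luxury).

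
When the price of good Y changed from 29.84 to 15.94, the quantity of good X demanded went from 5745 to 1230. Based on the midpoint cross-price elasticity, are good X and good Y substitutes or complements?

%ΔQ_x = (1230 − 5745)/[(5745+1230)/2] = -4515/3487.5 ≈ -1.2946.
%ΔP_y = (15.94 − 29.84)/[(29.84+15.94)/2] ≈ -0.6073.
E_xy = -1.2946/-0.6073 ≈ 2.132.
E_xy > 0, so the goods are substitutes.

substitutes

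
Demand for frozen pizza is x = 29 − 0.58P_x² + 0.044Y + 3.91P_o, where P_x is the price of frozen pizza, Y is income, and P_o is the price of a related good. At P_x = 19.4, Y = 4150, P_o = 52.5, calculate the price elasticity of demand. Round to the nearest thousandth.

-2.198

x = 29 − 0.58(19.4)² + 0.044(4150) + 3.91(52.5) = 29 − 218.2888 + 182.6 + 205.275 = 198.5862.
∂x/∂P_x = −2·0.58·P_x = -22.504, so E_p = -22.504·(19.4/198.5862) ≈ -2.198.
|E_p| > 1: demand is elastic.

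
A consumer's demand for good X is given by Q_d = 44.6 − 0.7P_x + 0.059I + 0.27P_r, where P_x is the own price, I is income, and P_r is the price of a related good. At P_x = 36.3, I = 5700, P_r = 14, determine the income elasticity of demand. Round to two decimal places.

First evaluate Q_d: 44.6 − 0.7(36.3) + 0.059(5700) + 0.27(14) = 44.6 − 25.41 + 336.3 + 3.78 = 359.27.
∂Q_d/∂I = +0.059, so E_I = 0.059·(5700/359.27) ≈ 0.94.
E_I ∈ (0,1): normal good (necessity).

0.94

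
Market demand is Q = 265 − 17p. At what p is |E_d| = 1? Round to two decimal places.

7.79

For linear demand Q = a − bp, E = −bp/(a − bp). |E| = 1 ⇒ bp = a − bp ⇒ p = a/(2b).
p = 265/(2·17) ≈ 7.79.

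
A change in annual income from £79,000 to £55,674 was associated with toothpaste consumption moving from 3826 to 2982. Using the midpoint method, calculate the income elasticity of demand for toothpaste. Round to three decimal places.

0.716

%ΔQ = (2982 − 3826)/[(3826+2982)/2] = -844/3404 ≈ -0.2479.
%ΔI = (55,674 − 79,000)/[(79,000+55,674)/2] = -23326/67337 ≈ -0.3464.
E_I = %ΔQ/%ΔI ≈ 0.716.
E_I ∈ (0,1): normal good (necessity).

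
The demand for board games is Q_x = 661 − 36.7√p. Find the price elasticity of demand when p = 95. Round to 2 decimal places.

-0.59

At p = 95, Q_x = 303.2926.
dQ_x/dp = −36.7/(2√p) = −36.7/(2·9.7468).
Point elasticity E = (dQ_x/dp)·(p/Q_x) = -1.8827 × 95/303.2926 ≈ -0.59.
|E| < 1, so demand is inelastic at this price.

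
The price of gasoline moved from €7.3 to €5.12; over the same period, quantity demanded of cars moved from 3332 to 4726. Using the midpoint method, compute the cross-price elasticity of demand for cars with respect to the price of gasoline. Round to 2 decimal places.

%ΔQ_x = (4726 − 3332)/[(3332+4726)/2] = 1394/4029 ≈ 0.3460.
%ΔP_y = (5.12 − 7.3)/[(7.3+5.12)/2] ≈ -0.3510.
E_xy = 0.3460/-0.3510 ≈ -0.99.
E_xy < 0, so cars and gasoline are complements.

-0.99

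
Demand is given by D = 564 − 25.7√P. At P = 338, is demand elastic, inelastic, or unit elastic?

At P = 338, D = 91.5112.
dD/dP = −25.7/(2√P) = −25.7/(2·18.3848).
Point elasticity E = (dD/dP)·(P/D) = -0.6989 × 338/91.5112 ≈ -2.582.
|E| ≈ 2.582 > 1, so demand is elastic.

elastic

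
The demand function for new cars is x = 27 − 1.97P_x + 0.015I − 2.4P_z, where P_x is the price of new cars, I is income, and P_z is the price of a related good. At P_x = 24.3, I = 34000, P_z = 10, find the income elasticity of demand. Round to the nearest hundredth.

1.10

Evaluating quantity at (P_x, I, P_z) gives x = 27 − 1.97(24.3) + 0.015(34000) − 2.4(10) = 27 − 47.871 + 510 − 24 = 465.129.
∂x/∂I = +0.015, so E_I = 0.015·(34000/465.129) ≈ 1.10.
E_I > 1: normal good (luxury).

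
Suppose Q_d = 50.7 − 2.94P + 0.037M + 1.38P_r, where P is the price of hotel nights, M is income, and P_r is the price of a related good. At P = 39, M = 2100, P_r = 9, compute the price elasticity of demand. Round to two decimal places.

-4.38

Q_d = 50.7 − 2.94(39) + 0.037(2100) + 1.38(9) = 50.7 − 114.66 + 77.7 + 12.42 = 26.16.
∂Q_d/∂P = −2.94, so E_p = (−2.94)·(39/26.16) ≈ -4.38.
|E_p| > 1: demand is elastic.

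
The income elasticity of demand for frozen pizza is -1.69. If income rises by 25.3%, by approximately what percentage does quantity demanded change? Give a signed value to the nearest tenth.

-42.8

%ΔQ ≈ E × %ΔI = (-1.69) × (25.3%) ≈ -42.8%.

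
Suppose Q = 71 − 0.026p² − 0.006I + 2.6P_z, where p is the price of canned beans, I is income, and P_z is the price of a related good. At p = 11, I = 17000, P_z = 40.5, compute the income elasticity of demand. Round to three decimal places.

At the given point, Q = 71 − 0.026(11)² − 0.006(17000) + 2.6(40.5) = 71 − 3.146 − 102 + 105.3 = 71.154.
∂Q/∂I = −0.006, so E_I = -0.006·(17000/71.154) ≈ -1.434.
E_I < 0: inferior good.

-1.434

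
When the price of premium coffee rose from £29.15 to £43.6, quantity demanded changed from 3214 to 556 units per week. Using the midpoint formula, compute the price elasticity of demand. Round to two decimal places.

-3.55

%ΔQ = (556 − 3214)/[(3214 + 556)/2] = -2658/1885 ≈ -1.4101.
%Δp = (43.6 − 29.15)/[(29.15 + 43.6)/2] = 14.45/36.375 ≈ 0.3973.
Arc elasticity E = %ΔQ/%Δp ≈ -1.4101/0.3973 ≈ -3.55.
|E| > 1: demand is elastic over this range.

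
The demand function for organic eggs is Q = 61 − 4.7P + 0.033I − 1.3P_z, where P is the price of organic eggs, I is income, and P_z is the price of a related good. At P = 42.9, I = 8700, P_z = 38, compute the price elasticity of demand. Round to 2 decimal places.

Evaluating quantity at (P, I, P_z) gives Q = 61 − 4.7(42.9) + 0.033(8700) − 1.3(38) = 61 − 201.63 + 287.1 − 49.4 = 97.07.
∂Q/∂P = −4.7, so E_p = (−4.7)·(42.9/97.07) ≈ -2.08.
|E_p| > 1: demand is elastic.

-2.08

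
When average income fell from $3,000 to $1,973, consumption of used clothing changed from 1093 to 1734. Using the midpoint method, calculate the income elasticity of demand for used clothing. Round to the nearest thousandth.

%ΔQ = (1734 − 1093)/[(1093+1734)/2] = 641/1413.5 ≈ 0.4535.
%ΔI = (1,973 − 3,000)/[(3,000+1,973)/2] = -1027/2486.5 ≈ -0.4130.
E_I = %ΔQ/%ΔI ≈ -1.098.
E_I < 0: inferior good.

-1.098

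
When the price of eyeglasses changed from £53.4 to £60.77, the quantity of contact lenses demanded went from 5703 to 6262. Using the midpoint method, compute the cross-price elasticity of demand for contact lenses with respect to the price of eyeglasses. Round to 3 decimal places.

%ΔQ_x = (6262 − 5703)/[(5703+6262)/2] = 559/5982.5 ≈ 0.0934.
%ΔP_y = (60.77 − 53.4)/[(53.4+60.77)/2] ≈ 0.1291.
E_xy = 0.0934/0.1291 ≈ 0.724.
E_xy > 0, so contact lenses and eyeglasses are substitutes.

0.724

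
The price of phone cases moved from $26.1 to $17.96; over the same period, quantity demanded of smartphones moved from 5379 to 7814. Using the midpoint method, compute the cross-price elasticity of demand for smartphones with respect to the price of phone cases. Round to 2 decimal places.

%ΔQ_x = (7814 − 5379)/[(5379+7814)/2] = 2435/6596.5 ≈ 0.3691.
%ΔP_y = (17.96 − 26.1)/[(26.1+17.96)/2] ≈ -0.3695.
E_xy = 0.3691/-0.3695 ≈ -1.00.
E_xy < 0, so smartphones and phone cases are complements.

-1.00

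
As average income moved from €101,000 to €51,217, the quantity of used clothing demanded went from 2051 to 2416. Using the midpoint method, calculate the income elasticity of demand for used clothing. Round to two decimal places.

-0.25

%ΔQ = (2416 − 2051)/[(2051+2416)/2] = 365/2233.5 ≈ 0.1634.
%ΔI = (51,217 − 101,000)/[(101,000+51,217)/2] = -49783/76108.5 ≈ -0.6541.
E_I = %ΔQ/%ΔI ≈ -0.25.
E_I < 0: inferior good.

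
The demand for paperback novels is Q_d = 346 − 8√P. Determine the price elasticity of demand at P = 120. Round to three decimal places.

At P = 120, Q_d = 258.3644.
dQ_d/dP = −8/(2√P) = −8/(2·10.9545).
Point elasticity E = (dQ_d/dP)·(P/Q_d) = -0.3651 × 120/258.3644 ≈ -0.170.
|E| < 1, so demand is inelastic at this price.

-0.170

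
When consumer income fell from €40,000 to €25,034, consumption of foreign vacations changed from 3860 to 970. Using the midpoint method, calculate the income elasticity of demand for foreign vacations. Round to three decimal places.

2.600

%ΔQ = (970 − 3860)/[(3860+970)/2] = -2890/2415 ≈ -1.1967.
%ΔM = (25,034 − 40,000)/[(40,000+25,034)/2] = -14966/32517 ≈ -0.4603.
E_I = %ΔQ/%ΔM ≈ 2.600.
E_I > 1: normal good (luxury).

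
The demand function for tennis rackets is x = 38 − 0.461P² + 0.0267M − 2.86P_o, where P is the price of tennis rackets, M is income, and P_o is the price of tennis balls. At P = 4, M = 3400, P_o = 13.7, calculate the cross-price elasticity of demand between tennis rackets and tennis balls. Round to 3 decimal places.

-0.477

x = 38 − 0.461(4)² + 0.0267(3400) − 2.86(13.7) = 38 − 7.376 + 90.78 − 39.182 = 82.222.
∂x/∂P_o = −2.86, so E_xy = -2.86·(13.7/82.222) ≈ -0.477.
E_xy < 0: the goods are complements.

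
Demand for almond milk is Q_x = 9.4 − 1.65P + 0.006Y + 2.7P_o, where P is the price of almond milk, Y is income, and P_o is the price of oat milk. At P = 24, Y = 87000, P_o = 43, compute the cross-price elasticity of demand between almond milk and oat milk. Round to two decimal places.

0.19

Q_x = 9.4 − 1.65(24) + 0.006(87000) + 2.7(43) = 9.4 − 39.6 + 522 + 116.1 = 607.9.
∂Q_x/∂P_o = +2.7, so E_xy = 2.7·(43/607.9) ≈ 0.19.
E_xy > 0: the goods are substitutes.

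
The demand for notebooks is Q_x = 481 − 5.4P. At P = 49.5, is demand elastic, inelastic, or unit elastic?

elastic

At P = 49.5, Q_x = 213.7.
dQ_x/dP = −5.4.
Point elasticity E = (dQ_x/dP)·(P/Q_x) = -5.4 × 49.5/213.7 ≈ -1.251.
|E| ≈ 1.251 > 1, so demand is elastic.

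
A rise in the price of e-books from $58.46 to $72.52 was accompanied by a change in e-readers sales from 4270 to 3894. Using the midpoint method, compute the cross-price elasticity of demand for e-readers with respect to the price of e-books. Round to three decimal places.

%ΔQ_x = (3894 − 4270)/[(4270+3894)/2] = -376/4082 ≈ -0.0921.
%ΔP_y = (72.52 − 58.46)/[(58.46+72.52)/2] ≈ 0.2147.
E_xy = -0.0921/0.2147 ≈ -0.429.
E_xy < 0, so e-readers and e-books are complements.

-0.429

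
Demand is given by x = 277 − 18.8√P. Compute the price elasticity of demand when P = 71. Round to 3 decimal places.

At P = 71, x = 118.5884.
dx/dP = −18.8/(2√P) = −18.8/(2·8.4261).
Point elasticity E = (dx/dP)·(P/x) = -1.1156 × 71/118.5884 ≈ -0.668.
|E| < 1, so demand is inelastic at this price.

-0.668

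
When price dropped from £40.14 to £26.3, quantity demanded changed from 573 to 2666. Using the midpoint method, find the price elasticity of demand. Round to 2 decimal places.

-3.10

%Δq = (2666 − 573)/[(573 + 2666)/2] = 2093/1619.5 ≈ 1.2924.
%ΔP = (26.3 − 40.14)/[(40.14 + 26.3)/2] = -13.84/33.22 ≈ -0.4166.
Arc elasticity E = %Δq/%ΔP ≈ 1.2924/-0.4166 ≈ -3.10.
|E| > 1: demand is elastic over this range.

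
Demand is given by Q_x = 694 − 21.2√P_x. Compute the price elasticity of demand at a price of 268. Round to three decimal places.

-0.500

At P_x = 268, Q_x = 346.941.
dQ_x/dP_x = −21.2/(2√P_x) = −21.2/(2·16.3707).
Point elasticity E = (dQ_x/dP_x)·(P_x/Q_x) = -0.6475 × 268/346.941 ≈ -0.500.
|E| < 1, so demand is inelastic at this price.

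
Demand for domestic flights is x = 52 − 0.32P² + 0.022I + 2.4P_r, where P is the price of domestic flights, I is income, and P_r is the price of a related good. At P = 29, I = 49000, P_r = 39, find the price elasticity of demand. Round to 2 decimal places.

First evaluate x: 52 − 0.32(29)² + 0.022(49000) + 2.4(39) = 52 − 269.12 + 1078 + 93.6 = 954.48.
∂x/∂P = −2·0.32·P = -18.56, so E_p = -18.56·(29/954.48) ≈ -0.56.
|E_p| < 1: demand is inelastic.

-0.56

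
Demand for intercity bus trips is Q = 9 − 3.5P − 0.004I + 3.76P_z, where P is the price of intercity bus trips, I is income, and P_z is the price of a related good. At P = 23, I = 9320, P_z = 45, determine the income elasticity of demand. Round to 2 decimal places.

Evaluating quantity at (P, I, P_z) gives Q = 9 − 3.5(23) − 0.004(9320) + 3.76(45) = 9 − 80.5 − 37.28 + 169.2 = 60.42.
∂Q/∂I = −0.004, so E_I = -0.004·(9320/60.42) ≈ -0.62.
E_I < 0: inferior good.

-0.62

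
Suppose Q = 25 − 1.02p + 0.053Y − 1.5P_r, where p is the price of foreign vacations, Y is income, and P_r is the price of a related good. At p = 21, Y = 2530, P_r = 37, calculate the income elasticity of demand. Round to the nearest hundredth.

1.63

Q = 25 − 1.02(21) + 0.053(2530) − 1.5(37) = 25 − 21.42 + 134.09 − 55.5 = 82.17.
∂Q/∂Y = +0.053, so E_I = 0.053·(2530/82.17) ≈ 1.63.
E_I > 1: normal good (luxury).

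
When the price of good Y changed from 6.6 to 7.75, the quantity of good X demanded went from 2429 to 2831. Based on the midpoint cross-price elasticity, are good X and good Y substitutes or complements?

substitutes

%ΔQ_x = (2831 − 2429)/[(2429+2831)/2] = 402/2630 ≈ 0.1529.
%ΔP_y = (7.75 − 6.6)/[(6.6+7.75)/2] ≈ 0.1603.
E_xy = 0.1529/0.1603 ≈ 0.954.
E_xy > 0, so the goods are substitutes.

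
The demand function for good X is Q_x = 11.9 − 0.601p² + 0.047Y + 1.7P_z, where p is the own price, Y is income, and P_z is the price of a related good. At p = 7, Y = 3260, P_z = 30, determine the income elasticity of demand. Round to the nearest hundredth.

0.82

Substituting, Q_x = 11.9 − 0.601(7)² + 0.047(3260) + 1.7(30) = 11.9 − 29.449 + 153.22 + 51 = 186.671.
∂Q_x/∂Y = +0.047, so E_I = 0.047·(3260/186.671) ≈ 0.82.
E_I ∈ (0,1): normal good (necessity).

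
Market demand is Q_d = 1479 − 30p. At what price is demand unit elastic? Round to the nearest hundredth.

For linear demand Q_d = a − bp, E = −bp/(a − bp). |E| = 1 ⇒ bp = a − bp ⇒ p = a/(2b).
p = 1479/(2·30) = 24.65.

24.65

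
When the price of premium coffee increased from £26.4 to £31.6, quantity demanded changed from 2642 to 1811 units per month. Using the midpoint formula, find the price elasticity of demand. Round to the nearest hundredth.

%ΔQ = (1811 − 2642)/[(2642 + 1811)/2] = -831/2226.5 ≈ -0.3732.
%ΔP = (31.6 − 26.4)/[(26.4 + 31.6)/2] = 5.2/29 ≈ 0.1793.
Arc elasticity E = %ΔQ/%ΔP ≈ -0.3732/0.1793 ≈ -2.08.
|E| > 1: demand is elastic over this range.

-2.08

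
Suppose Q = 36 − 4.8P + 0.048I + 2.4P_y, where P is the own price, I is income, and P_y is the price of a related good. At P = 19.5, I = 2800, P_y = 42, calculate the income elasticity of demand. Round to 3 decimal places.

Substituting, Q = 36 − 4.8(19.5) + 0.048(2800) + 2.4(42) = 36 − 93.6 + 134.4 + 100.8 = 177.6.
∂Q/∂I = +0.048, so E_I = 0.048·(2800/177.6) ≈ 0.757.
E_I ∈ (0,1): normal good (necessity).

0.757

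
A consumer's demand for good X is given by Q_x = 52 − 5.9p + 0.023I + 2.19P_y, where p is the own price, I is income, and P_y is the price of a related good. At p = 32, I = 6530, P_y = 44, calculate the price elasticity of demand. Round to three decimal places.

At the given point, Q_x = 52 − 5.9(32) + 0.023(6530) + 2.19(44) = 52 − 188.8 + 150.19 + 96.36 = 109.75.
∂Q_x/∂p = −5.9, so E_p = (−5.9)·(32/109.75) ≈ -1.720.
|E_p| > 1: demand is elastic.

-1.720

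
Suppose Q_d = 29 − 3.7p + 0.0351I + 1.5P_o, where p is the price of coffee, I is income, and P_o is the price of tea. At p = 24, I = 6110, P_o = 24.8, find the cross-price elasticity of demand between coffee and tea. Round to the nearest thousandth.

Q_d = 29 − 3.7(24) + 0.0351(6110) + 1.5(24.8) = 29 − 88.8 + 214.461 + 37.2 = 191.861.
∂Q_d/∂P_o = +1.5, so E_xy = 1.5·(24.8/191.861) ≈ 0.194.
E_xy > 0: the goods are substitutes.

0.194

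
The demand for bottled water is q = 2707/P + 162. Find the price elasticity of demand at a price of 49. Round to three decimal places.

At P = 49, q = 217.2449.
dq/dP = −2707/P² = −1.1274.
Point elasticity E = (dq/dP)·(P/q) = -1.1274 × 49/217.2449 ≈ -0.254.
|E| < 1, so demand is inelastic at this price.

-0.254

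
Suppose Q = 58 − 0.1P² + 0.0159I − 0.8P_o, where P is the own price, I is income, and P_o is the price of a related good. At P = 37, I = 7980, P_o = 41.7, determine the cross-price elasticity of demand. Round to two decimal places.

-2.28

Substituting, Q = 58 − 0.1(37)² + 0.0159(7980) − 0.8(41.7) = 58 − 136.9 + 126.882 − 33.36 = 14.622.
∂Q/∂P_o = −0.8, so E_xy = -0.8·(41.7/14.622) ≈ -2.28.
E_xy < 0: the goods are complements.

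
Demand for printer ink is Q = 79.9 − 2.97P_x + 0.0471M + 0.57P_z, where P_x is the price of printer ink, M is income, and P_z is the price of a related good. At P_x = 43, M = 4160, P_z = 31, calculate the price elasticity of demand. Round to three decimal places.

First evaluate Q: 79.9 − 2.97(43) + 0.0471(4160) + 0.57(31) = 79.9 − 127.71 + 195.936 + 17.67 = 165.796.
∂Q/∂P_x = −2.97, so E_p = (−2.97)·(43/165.796) ≈ -0.770.
|E_p| < 1: demand is inelastic.

-0.770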